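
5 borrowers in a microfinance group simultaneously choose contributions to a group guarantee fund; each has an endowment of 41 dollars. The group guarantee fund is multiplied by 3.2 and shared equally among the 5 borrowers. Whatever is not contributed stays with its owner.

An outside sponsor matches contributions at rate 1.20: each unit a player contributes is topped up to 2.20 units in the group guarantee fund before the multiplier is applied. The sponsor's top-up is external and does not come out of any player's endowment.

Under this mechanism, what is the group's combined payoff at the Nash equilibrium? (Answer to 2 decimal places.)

Under the mechanism each unit contributed yields 3.2 × 2.20 / 5 = 1.4080 back to its contributor per unit of net cost, which exceeds 1, making full contribution the dominant choice for everyone.
So the Nash equilibrium is full contribution by all 5; the group earns 3.2 × 2.20 × 205 = 1443.20.

1443.20 dollars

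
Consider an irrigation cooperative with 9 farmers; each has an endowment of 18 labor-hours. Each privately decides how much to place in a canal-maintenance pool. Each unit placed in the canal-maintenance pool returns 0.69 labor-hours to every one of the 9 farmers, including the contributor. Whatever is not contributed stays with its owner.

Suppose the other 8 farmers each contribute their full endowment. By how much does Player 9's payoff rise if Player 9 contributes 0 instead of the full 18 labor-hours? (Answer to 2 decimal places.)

Switching from a contribution of 18 to 0 lets Player 9 keep an extra 18 labor-hours, but lowers the canal-maintenance pool by 18, which costs Player 9 their own share of that drop: 0.69 × 18 = 12.42.
Net gain = 18 − 12.42 = 5.58. The private return per contributed unit (0.69) is below 1, so free-riding is indeed the best response regardless of what the others do.

5.58 labor-hours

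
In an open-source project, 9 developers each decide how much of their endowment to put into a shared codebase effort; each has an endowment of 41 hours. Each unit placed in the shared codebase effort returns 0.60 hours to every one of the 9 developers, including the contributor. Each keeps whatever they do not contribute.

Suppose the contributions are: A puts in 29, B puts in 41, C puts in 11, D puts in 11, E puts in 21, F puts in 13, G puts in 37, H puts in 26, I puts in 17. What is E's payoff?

143.60 hours

Total contributed: 29 + 41 + 11 + 11 + 21 + 13 + 37 + 26 + 17 = 206.
Each receives 0.60 × 206 = 123.60 from the shared codebase effort.
E keeps 41 − 21 = 20, so E's payoff is 20 + 123.60 = 143.60.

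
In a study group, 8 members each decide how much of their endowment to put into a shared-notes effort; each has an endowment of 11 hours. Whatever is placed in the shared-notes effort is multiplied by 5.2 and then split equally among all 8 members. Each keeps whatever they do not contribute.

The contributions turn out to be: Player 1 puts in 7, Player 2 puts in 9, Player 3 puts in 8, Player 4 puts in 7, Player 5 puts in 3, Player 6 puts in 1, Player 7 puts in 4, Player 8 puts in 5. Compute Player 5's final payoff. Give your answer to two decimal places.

36.60 hours

Total contributed: 7 + 9 + 8 + 7 + 3 + 1 + 4 + 5 = 44.
Each receives 5.2 × 44 / 8 = 28.60 from the shared-notes effort.
Player 5 keeps 11 − 3 = 8, so Player 5's payoff is 8 + 28.60 = 36.60.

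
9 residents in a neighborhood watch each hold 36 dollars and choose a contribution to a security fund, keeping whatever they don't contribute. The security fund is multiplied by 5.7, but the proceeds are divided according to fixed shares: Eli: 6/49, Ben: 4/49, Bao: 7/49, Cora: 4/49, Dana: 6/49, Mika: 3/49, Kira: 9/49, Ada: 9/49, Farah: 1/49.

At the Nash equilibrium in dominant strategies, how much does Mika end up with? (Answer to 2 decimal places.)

61.13 dollars

For player j, contributing a unit is worthwhile iff 5.7 × (j's share) ≥ 1, i.e. iff j's share is at least 0.1754.
The shares above 0.1754 belong to Kira and Ada, contributing 36 each; the remaining 7 contribute 0. Total contributed: 72.
Mika keeps 36 and receives 5.7 × 72 × 3/49 = 25.13 from the security fund, for a payoff of 61.13.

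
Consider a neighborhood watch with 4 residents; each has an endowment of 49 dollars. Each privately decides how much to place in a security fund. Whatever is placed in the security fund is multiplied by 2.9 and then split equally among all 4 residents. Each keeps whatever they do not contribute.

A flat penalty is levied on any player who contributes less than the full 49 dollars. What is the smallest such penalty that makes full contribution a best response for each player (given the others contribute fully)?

Given the others contribute fully, the best deviation is to contribute 0 (any partial contribution still incurs the fine and gives up units whose private return 0.7250 is below 1).
Deviating from 49 to 0 saves 49 dollars but forfeits the deviator's share of the drop in the security fund: 2.9/4 × 49 = 35.52.
So the deviation gain is 49 − 35.52 = 13.48, and the fine must be at least 13.48 dollars to wipe it out.

13.48 dollars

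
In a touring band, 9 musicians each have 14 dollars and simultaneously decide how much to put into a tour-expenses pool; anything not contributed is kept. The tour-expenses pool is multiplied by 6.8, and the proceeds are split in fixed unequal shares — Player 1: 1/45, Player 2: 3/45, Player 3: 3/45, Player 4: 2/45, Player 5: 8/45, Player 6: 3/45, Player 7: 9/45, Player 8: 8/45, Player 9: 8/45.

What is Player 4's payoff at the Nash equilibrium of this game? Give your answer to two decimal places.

30.92 dollars

For player j, contributing a unit is worthwhile iff 6.8 × (j's share) ≥ 1, i.e. iff j's share is at least 0.1471.
Player 5, Player 7, Player 8 and Player 9 clear that bar, contributing 14 each; the remaining 5 contribute 0. Total contributed: 56.
Player 4 keeps 14 and receives 6.8 × 56 × 2/45 = 16.92 from the tour-expenses pool, for a payoff of 30.92.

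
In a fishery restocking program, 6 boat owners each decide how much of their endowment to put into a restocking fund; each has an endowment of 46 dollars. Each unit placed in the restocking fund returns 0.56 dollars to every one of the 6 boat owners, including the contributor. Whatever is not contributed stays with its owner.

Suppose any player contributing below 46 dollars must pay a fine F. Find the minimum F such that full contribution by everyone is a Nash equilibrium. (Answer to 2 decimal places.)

Given the others contribute fully, the best deviation is to contribute 0 (any partial contribution still incurs the fine and gives up units whose private return 0.56 is below 1).
Deviating from 46 to 0 saves 46 dollars but forfeits the deviator's share of the drop in the restocking fund: 0.56 × 46 = 25.76.
So the deviation gain is 46 − 25.76 = 20.24, and the fine must be at least 20.24 dollars to wipe it out.

20.24 dollars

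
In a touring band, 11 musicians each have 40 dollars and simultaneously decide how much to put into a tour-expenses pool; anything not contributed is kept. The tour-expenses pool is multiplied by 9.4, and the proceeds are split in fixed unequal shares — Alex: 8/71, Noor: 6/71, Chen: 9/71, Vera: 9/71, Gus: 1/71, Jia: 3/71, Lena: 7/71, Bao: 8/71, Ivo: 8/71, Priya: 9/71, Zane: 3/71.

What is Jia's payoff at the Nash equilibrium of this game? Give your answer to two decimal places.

135.32 dollars

Each unit j contributes comes back to j as 9.4 × (j's share), so j prefers to contribute only if that share exceeds 1/9.4 = 0.1064; otherwise keeping the unit dominates.
Alex, Chen, Vera, Bao, Ivo and Priya are above the threshold, contributing 40 each; the remaining 5 contribute 0. Total contributed: 240.
Jia keeps 40 and receives 9.4 × 240 × 3/71 = 95.32 from the tour-expenses pool, for a payoff of 135.32.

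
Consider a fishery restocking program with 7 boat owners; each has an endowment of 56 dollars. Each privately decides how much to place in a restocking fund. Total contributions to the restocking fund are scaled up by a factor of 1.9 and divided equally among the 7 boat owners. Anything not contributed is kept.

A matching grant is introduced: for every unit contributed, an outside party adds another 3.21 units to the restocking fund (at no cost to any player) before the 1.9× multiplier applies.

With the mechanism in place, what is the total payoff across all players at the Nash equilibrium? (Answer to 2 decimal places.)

With the mechanism, a contributed unit returns 1.9 × 4.21 / 7 = 1.1427 per unit of net cost to the contributor — now above 1 — so contributing fully is weakly dominant for every player.
So the Nash equilibrium is full contribution by all 7; the group earns 1.9 × 4.21 × 392 = 3135.61.

3135.61 dollars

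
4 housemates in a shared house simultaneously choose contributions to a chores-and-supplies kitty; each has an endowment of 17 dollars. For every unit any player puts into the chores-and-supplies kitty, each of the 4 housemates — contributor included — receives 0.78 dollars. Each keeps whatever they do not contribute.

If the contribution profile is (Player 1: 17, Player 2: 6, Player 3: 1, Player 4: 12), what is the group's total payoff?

144.32 dollars

Total contributed: 17 + 6 + 1 + 12 = 36; total kept: 4 × 17 − 36 = 32.
The chores-and-supplies kitty pays out 0.78 × 4 × 36 = 112.32 in aggregate.
Group total = 32 + 112.32 = 144.32.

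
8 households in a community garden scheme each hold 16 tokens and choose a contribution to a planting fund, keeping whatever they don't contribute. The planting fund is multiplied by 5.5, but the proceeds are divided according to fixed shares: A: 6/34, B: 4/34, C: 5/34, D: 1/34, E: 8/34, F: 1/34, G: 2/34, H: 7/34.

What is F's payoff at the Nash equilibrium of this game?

21.18 tokens

Player j's private return per contributed unit is 5.5 × (j's share). Contributing is weakly dominant for j when that share is at least 1/5.5 = 0.1818, and contributing 0 is dominant otherwise.
E and H are above the threshold, contributing 16 each; the remaining 6 contribute 0. Total contributed: 32.
F keeps 16 and receives 5.5 × 32 × 1/34 = 5.18 from the planting fund, for a payoff of 21.18.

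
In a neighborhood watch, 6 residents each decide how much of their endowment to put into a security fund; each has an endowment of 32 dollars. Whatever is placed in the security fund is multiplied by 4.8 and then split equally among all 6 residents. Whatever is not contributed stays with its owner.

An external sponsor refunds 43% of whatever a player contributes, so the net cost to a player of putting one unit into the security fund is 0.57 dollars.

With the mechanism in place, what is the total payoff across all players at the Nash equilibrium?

The effective private return per unit is now (4.8/6) / 0.57 = 1.4035 > 1, so every player's dominant strategy flips to full contribution.
So the Nash equilibrium is full contribution by all 6; the group earns 6 × (32 × 0.43 + 4.8 × 32) = 1004.16.

1004.16 dollars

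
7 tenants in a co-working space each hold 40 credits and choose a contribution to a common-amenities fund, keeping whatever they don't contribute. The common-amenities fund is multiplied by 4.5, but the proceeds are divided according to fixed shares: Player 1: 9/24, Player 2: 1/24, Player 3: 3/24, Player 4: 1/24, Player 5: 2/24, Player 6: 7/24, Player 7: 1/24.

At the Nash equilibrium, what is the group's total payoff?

Player j's private return per contributed unit is 4.5 × (j's share). Contributing is weakly dominant for j when that share is at least 1/4.5 = 0.2222, and contributing 0 is dominant otherwise.
Player 1 and Player 6 clear that bar, contributing 40 each; the remaining 5 contribute 0. Total contributed: 80.
The common-amenities fund pays out 4.5 × 80 = 360.00 in total (split across the unequal shares, but the aggregate is all that matters for the group sum).
The 5 free-riders keep 40 each, adding 200. Group total = 200 + 360.00 = 560.00.

560.00 credits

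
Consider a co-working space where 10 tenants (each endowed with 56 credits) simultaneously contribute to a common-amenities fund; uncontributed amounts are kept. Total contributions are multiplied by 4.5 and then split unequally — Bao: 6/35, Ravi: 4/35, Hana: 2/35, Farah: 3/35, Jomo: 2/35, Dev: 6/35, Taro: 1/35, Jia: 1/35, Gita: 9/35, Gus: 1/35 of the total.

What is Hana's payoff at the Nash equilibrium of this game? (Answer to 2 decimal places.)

70.40 credits

For player j, contributing a unit is worthwhile iff 4.5 × (j's share) ≥ 1, i.e. iff j's share is at least 0.2222.
The only share above 0.2222 is Gita's 9/35, contributing 56; the remaining 9 contribute 0. Total contributed: 56.
Hana keeps 56 and receives 4.5 × 56 × 2/35 = 14.40 from the common-amenities fund, for a payoff of 70.40.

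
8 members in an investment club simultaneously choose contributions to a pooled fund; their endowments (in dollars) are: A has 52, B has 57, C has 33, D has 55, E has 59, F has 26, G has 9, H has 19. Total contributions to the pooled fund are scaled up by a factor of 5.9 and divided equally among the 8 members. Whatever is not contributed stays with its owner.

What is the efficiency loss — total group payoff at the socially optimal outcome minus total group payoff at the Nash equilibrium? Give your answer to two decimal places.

1519.00 dollars

The private return per contributed unit is 5.9/8 = 0.7375 < 1 for every player regardless of endowment, so the Nash equilibrium is zero contribution and the group total is Σ E_j = 52 + 57 + 33 + 55 + 59 + 26 + 9 + 19 = 310.
Each contributed unit returns 5.900 to the group, so the social optimum is full contribution by everyone: group total = 5.900 × 310 = 1829.00.
Efficiency loss = (5.900 − 1) × 310 = 1519.00.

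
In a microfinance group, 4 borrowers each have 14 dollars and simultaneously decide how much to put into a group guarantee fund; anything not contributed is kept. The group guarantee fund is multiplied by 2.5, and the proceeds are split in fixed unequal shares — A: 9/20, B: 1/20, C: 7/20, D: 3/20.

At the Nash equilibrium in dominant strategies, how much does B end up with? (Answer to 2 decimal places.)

15.75 dollars

A player with share s gets back 2.5·s per unit contributed, so full contribution is dominant for anyone with s > 1/2.5 = 0.4000 and zero contribution is dominant for anyone below.
The only share above 0.4000 is A's 9/20, contributing 14; the remaining 3 contribute 0. Total contributed: 14.
B keeps 14 and receives 2.5 × 14 × 1/20 = 1.75 from the group guarantee fund, for a payoff of 15.75.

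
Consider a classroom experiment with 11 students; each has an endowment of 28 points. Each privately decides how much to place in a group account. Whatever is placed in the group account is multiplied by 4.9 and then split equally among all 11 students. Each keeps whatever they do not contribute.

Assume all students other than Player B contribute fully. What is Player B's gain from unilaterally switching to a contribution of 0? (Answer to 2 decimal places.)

15.53 points

Switching from a contribution of 28 to 0 lets Player B keep an extra 28 points, but lowers the group account by 28, which costs Player B their own share of that drop: 4.9/11 × 28 = 12.47.
Net gain = 28 − 12.47 = 15.53. The private return per contributed unit (0.4455) is below 1, so free-riding is indeed the best response regardless of what the others do.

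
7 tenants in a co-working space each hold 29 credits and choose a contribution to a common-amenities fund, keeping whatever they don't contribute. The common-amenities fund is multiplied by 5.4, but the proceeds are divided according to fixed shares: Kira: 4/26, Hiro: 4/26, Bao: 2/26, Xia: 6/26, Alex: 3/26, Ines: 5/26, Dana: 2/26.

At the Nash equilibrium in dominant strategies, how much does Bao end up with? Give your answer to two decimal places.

Each unit j contributes comes back to j as 5.4 × (j's share), so j prefers to contribute only if that share exceeds 1/5.4 = 0.1852; otherwise keeping the unit dominates.
The shares above 0.1852 belong to Xia and Ines, contributing 29 each; the remaining 5 contribute 0. Total contributed: 58.
Bao keeps 29 and receives 5.4 × 58 × 2/26 = 24.09 from the common-amenities fund, for a payoff of 53.09.

53.09 credits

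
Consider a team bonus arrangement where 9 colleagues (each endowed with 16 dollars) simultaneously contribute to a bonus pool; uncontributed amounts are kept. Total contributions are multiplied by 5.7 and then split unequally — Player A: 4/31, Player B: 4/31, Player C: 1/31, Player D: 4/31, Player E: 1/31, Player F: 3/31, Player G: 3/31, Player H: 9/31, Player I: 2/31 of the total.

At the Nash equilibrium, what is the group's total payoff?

A player with share s gets back 5.7·s per unit contributed, so full contribution is dominant for anyone with s > 1/5.7 = 0.1754 and zero contribution is dominant for anyone below.
Player H alone (share 9/31) is above the threshold, contributing 16; the remaining 8 contribute 0. Total contributed: 16.
The bonus pool pays out 5.7 × 16 = 91.20 in total (split across the unequal shares, but the aggregate is all that matters for the group sum).
The 8 free-riders keep 16 each, adding 128. Group total = 128 + 91.20 = 219.20.

219.20 dollars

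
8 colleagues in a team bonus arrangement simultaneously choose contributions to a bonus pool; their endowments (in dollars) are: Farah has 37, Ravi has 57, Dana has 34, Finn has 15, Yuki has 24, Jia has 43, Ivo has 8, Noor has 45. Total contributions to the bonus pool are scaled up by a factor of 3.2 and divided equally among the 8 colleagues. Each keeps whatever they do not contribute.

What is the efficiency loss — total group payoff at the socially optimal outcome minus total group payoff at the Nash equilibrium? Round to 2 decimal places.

578.60 dollars

The private return per contributed unit is 3.2/8 = 0.4000 < 1 for every player regardless of endowment, so the Nash equilibrium is zero contribution and the group total is Σ E_j = 37 + 57 + 34 + 15 + 24 + 43 + 8 + 45 = 263.
Each contributed unit returns 3.200 to the group, so the social optimum is full contribution by everyone: group total = 3.200 × 263 = 841.60.
Efficiency loss = (3.200 − 1) × 263 = 578.60.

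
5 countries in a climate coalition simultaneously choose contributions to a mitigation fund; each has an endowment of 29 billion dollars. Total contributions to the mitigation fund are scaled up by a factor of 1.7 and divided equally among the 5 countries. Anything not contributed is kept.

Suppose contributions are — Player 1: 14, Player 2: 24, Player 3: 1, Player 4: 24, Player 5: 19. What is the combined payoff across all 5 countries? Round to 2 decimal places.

202.40 billion dollars

Total contributed: 14 + 24 + 1 + 24 + 19 = 82; total kept: 5 × 29 − 82 = 63.
The mitigation fund pays out 1.7 × 82 = 139.40 in aggregate.
Group total = 63 + 139.40 = 202.40.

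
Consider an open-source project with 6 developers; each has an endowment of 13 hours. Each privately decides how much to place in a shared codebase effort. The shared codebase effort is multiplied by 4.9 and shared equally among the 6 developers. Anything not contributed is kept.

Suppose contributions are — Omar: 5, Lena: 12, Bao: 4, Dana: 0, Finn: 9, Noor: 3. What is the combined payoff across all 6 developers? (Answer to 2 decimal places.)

206.70 hours

Total contributed: 5 + 12 + 4 + 0 + 9 + 3 = 33; total kept: 6 × 13 − 33 = 45.
The shared codebase effort pays out 4.9 × 33 = 161.70 in aggregate.
Group total = 45 + 161.70 = 206.70.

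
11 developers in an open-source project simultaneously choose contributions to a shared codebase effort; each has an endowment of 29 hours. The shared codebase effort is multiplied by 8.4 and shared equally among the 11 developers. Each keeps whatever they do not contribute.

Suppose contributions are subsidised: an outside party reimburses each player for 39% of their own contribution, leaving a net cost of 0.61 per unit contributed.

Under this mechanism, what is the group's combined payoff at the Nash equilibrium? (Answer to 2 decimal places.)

2804.01 hours

Under the mechanism each unit contributed yields (8.4/11) / 0.61 = 1.2519 back to its contributor per unit of net cost, which exceeds 1, making full contribution the dominant choice for everyone.
At the Nash equilibrium everyone contributes 29. Group total payoff = 11 × (29 × 0.39 + 8.4 × 29) = 2804.01.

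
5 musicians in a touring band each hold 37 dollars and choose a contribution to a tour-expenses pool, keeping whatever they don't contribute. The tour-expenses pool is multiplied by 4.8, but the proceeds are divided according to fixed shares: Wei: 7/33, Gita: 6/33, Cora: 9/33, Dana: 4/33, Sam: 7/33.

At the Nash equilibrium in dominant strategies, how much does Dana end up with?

Each unit j contributes comes back to j as 4.8 × (j's share), so j prefers to contribute only if that share exceeds 1/4.8 = 0.2083; otherwise keeping the unit dominates.
The shares above 0.2083 belong to Wei, Cora and Sam, contributing 37 each; the remaining 2 contribute 0. Total contributed: 111.
Dana keeps 37 and receives 4.8 × 111 × 4/33 = 64.58 from the tour-expenses pool, for a payoff of 101.58.

101.58 dollars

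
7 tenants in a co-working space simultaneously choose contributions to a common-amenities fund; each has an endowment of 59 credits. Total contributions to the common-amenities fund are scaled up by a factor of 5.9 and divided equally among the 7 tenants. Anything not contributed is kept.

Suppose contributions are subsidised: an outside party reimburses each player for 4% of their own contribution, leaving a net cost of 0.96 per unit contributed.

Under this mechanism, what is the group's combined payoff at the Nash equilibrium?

The effective private return is (5.9/7) / 0.96 = 0.8780, which is still under 1, so the mechanism doesn't change anyone's dominant strategy: zero contribution.
Everyone keeps their endowment and the group total is 7 × 59 = 413.

413.00 credits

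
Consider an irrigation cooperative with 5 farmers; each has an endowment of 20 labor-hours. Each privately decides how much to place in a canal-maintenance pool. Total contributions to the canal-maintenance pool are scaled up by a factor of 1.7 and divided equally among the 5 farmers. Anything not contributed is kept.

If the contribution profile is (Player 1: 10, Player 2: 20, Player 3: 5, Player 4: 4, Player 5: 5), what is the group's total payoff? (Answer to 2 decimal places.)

130.80 labor-hours

Total contributed: 10 + 20 + 5 + 4 + 5 = 44; total kept: 5 × 20 − 44 = 56.
The canal-maintenance pool pays out 1.7 × 44 = 74.80 in aggregate.
Group total = 56 + 74.80 = 130.80.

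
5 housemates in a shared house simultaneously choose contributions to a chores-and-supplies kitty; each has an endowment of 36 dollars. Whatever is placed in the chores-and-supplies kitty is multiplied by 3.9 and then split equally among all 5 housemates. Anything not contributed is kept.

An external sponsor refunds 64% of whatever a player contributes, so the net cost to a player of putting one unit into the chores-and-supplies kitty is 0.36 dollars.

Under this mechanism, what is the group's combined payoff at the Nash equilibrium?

With the mechanism, a contributed unit returns (3.9/5) / 0.36 = 2.1667 per unit of net cost to the contributor — now above 1 — so contributing fully is weakly dominant for every player.
So the Nash equilibrium is full contribution by all 5; the group earns 5 × (36 × 0.64 + 3.9 × 36) = 817.20.

817.20 dollars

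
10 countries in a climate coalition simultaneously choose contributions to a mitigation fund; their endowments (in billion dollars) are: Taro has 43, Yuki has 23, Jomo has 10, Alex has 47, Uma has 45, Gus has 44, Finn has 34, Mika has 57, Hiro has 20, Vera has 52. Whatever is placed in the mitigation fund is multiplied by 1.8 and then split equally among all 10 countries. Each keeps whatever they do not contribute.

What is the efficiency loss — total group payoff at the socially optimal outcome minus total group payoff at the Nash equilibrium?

The private return per contributed unit is 1.8/10 = 0.1800 < 1 for every player regardless of endowment, so the Nash equilibrium is zero contribution and the group total is Σ E_j = 43 + 23 + 10 + 47 + 45 + 44 + 34 + 57 + 20 + 52 = 375.
Each contributed unit returns 1.800 to the group, so the social optimum is full contribution by everyone: group total = 1.800 × 375 = 675.00.
Efficiency loss = (1.800 − 1) × 375 = 300.00.

300.00 billion dollars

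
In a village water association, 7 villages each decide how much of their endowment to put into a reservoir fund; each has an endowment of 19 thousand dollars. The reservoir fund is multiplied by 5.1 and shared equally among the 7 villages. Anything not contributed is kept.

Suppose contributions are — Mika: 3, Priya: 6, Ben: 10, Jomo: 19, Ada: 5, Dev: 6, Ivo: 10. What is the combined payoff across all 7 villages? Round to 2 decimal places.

Total contributed: 3 + 6 + 10 + 19 + 5 + 6 + 10 = 59; total kept: 7 × 19 − 59 = 74.
The reservoir fund pays out 5.1 × 59 = 300.90 in aggregate.
Group total = 74 + 300.90 = 374.90.

374.90 thousand dollars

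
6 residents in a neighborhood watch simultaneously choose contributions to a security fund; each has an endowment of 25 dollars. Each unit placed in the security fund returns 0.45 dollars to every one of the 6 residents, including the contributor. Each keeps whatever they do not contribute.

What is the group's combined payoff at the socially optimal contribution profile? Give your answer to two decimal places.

405.00 dollars

Each contributed unit returns 2.700 to the group as a whole (0.45 to each of 6 players), which exceeds 1, so the social optimum is full contribution: group total = 2.700 × 150 = 405.00.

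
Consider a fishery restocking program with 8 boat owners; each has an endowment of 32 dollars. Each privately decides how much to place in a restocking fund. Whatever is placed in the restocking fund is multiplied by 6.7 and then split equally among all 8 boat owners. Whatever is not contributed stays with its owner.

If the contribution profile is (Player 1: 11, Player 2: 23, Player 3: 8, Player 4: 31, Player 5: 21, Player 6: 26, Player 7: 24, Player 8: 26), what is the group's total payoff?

Total contributed: 11 + 23 + 8 + 31 + 21 + 26 + 24 + 26 = 170; total kept: 8 × 32 − 170 = 86.
The restocking fund pays out 6.7 × 170 = 1139.00 in aggregate.
Group total = 86 + 1139.00 = 1225.00.

1225.00 dollars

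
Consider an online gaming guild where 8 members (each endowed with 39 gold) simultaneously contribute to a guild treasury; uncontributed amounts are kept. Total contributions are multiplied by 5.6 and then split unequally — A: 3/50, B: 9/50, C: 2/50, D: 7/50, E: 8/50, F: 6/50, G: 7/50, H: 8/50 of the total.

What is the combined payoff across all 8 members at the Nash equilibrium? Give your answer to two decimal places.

For player j, contributing a unit is worthwhile iff 5.6 × (j's share) ≥ 1, i.e. iff j's share is at least 0.1786.
B alone (share 9/50) is above the threshold, contributing 39; the remaining 7 contribute 0. Total contributed: 39.
The guild treasury pays out 5.6 × 39 = 218.40 in total (split across the unequal shares, but the aggregate is all that matters for the group sum).
The 7 free-riders keep 39 each, adding 273. Group total = 273 + 218.40 = 491.40.

491.40 gold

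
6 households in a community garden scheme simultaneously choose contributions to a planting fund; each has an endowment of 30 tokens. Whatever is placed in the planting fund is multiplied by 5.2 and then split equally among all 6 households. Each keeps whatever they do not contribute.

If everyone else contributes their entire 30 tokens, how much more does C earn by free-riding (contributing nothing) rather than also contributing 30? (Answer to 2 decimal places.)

Switching from a contribution of 30 to 0 lets C keep an extra 30 tokens, but lowers the planting fund by 30, which costs C their own share of that drop: 5.2/6 × 30 = 26.00.
Net gain = 30 − 26.00 = 4.00. The private return per contributed unit (0.8667) is below 1, so free-riding is indeed the best response regardless of what the others do.

4.00 tokens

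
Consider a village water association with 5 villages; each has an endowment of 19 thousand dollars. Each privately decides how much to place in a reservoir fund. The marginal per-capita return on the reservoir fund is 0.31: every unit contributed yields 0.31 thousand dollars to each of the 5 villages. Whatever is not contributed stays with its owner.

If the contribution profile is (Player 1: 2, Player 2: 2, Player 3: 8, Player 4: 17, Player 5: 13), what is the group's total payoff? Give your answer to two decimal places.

118.10 thousand dollars

Total contributed: 2 + 2 + 8 + 17 + 13 = 42; total kept: 5 × 19 − 42 = 53.
The reservoir fund pays out 0.31 × 5 × 42 = 65.10 in aggregate.
Group total = 53 + 65.10 = 118.10.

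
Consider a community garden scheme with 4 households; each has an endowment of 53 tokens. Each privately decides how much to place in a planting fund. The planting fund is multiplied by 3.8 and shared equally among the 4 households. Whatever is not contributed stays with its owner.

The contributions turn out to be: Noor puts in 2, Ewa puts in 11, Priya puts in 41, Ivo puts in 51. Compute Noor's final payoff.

Total contributed: 2 + 11 + 41 + 51 = 105.
Each receives 3.8 × 105 / 4 = 99.75 from the planting fund.
Noor keeps 53 − 2 = 51, so Noor's payoff is 51 + 99.75 = 150.75.

150.75 tokens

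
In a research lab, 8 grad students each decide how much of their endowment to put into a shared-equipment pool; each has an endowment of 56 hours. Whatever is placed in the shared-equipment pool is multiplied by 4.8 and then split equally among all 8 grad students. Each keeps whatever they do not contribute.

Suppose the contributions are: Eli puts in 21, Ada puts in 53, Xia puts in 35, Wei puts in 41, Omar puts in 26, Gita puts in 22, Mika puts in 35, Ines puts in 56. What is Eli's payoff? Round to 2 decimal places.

Total contributed: 21 + 53 + 35 + 41 + 26 + 22 + 35 + 56 = 289.
Each receives 4.8 × 289 / 8 = 173.40 from the shared-equipment pool.
Eli keeps 56 − 21 = 35, so Eli's payoff is 35 + 173.40 = 208.40.

208.40 hours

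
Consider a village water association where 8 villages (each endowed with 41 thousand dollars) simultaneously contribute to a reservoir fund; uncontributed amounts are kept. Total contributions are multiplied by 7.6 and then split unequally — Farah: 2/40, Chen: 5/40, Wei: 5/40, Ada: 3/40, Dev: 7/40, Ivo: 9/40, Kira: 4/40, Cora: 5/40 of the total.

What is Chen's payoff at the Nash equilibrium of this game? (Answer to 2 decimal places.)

118.90 thousand dollars

Player j's private return per contributed unit is 7.6 × (j's share). Contributing is weakly dominant for j when that share is at least 1/7.6 = 0.1316, and contributing 0 is dominant otherwise.
The shares above 0.1316 belong to Dev and Ivo, contributing 41 each; the remaining 6 contribute 0. Total contributed: 82.
Chen keeps 41 and receives 7.6 × 82 × 5/40 = 77.90 from the reservoir fund, for a payoff of 118.90.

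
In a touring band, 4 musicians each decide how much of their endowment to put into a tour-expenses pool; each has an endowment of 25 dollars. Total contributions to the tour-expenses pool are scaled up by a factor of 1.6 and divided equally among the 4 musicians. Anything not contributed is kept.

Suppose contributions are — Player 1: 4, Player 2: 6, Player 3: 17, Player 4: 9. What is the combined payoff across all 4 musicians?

Total contributed: 4 + 6 + 17 + 9 = 36; total kept: 4 × 25 − 36 = 64.
The tour-expenses pool pays out 1.6 × 36 = 57.60 in aggregate.
Group total = 64 + 57.60 = 121.60.

121.60 dollars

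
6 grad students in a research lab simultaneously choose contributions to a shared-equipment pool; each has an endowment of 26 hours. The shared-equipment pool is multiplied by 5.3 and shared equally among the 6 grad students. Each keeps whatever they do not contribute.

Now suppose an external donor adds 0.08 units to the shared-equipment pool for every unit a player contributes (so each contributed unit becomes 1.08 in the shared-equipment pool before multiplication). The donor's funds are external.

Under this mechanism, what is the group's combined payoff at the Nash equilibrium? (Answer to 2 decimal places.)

156.00 hours

With the mechanism, a contributed unit returns 5.3 × 1.08 / 6 = 0.9540 per unit of net cost — still below 1 — so contributing 0 remains dominant for every player.
At the Nash equilibrium no one contributes; group total payoff = 6 × 26 = 156.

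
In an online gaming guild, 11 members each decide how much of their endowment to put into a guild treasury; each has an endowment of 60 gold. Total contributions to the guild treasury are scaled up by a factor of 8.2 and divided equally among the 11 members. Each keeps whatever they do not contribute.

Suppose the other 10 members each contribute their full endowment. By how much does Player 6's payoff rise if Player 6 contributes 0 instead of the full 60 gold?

Switching from a contribution of 60 to 0 lets Player 6 keep an extra 60 gold, but lowers the guild treasury by 60, which costs Player 6 their own share of that drop: 8.2/11 × 60 = 44.73.
Net gain = 60 − 44.73 = 15.27. The private return per contributed unit (0.7455) is below 1, so free-riding is indeed the best response regardless of what the others do.

15.27 gold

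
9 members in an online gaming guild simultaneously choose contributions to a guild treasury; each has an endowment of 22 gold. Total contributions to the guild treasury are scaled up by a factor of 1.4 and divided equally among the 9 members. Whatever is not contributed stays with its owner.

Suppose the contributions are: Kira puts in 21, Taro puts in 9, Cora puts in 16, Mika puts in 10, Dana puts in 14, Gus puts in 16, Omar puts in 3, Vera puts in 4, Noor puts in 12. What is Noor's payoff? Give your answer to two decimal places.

Total contributed: 21 + 9 + 16 + 10 + 14 + 16 + 3 + 4 + 12 = 105.
Each receives 1.4 × 105 / 9 = 16.33 from the guild treasury.
Noor keeps 22 − 12 = 10, so Noor's payoff is 10 + 16.33 = 26.33.

26.33 gold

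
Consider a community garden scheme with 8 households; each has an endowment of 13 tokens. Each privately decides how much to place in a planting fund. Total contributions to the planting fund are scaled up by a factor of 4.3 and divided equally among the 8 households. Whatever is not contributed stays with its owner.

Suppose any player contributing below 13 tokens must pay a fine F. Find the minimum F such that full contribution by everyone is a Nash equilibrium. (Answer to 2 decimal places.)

6.01 tokens

Given the others contribute fully, the best deviation is to contribute 0 (any partial contribution still incurs the fine and gives up units whose private return 0.5375 is below 1).
Deviating from 13 to 0 saves 13 tokens but forfeits the deviator's share of the drop in the planting fund: 4.3/8 × 13 = 6.99.
So the deviation gain is 13 − 6.99 = 6.01, and the fine must be at least 6.01 tokens to wipe it out.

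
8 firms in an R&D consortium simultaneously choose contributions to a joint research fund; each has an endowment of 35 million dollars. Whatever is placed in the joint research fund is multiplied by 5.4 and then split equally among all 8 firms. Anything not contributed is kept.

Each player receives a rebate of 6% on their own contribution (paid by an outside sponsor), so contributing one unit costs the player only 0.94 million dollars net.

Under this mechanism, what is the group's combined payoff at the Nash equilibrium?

Even with the mechanism, each unit contributed returns only (5.4/8) / 0.94 = 0.7181 per unit of net cost, so contributing nothing is still dominant.
Everyone keeps their endowment and the group total is 8 × 35 = 280.

280.00 million dollars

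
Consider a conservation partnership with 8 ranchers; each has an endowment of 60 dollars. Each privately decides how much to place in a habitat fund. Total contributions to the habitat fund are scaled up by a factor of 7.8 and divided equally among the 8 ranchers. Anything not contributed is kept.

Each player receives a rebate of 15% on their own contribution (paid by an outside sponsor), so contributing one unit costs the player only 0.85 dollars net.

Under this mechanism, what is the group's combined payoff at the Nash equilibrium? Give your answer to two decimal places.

Under the mechanism each unit contributed yields (7.8/8) / 0.85 = 1.1471 back to its contributor per unit of net cost, which exceeds 1, making full contribution the dominant choice for everyone.
At the Nash equilibrium everyone contributes 60. Group total payoff = 8 × (60 × 0.15 + 7.8 × 60) = 3816.00.

3816.00 dollars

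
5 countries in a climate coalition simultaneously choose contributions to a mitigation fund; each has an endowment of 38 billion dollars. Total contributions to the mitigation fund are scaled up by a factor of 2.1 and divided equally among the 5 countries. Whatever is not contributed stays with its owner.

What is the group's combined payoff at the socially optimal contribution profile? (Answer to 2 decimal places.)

399.00 billion dollars

Each contributed unit returns 2.100 to the group as a whole (0.4200 to each of 5 players), which exceeds 1, so the social optimum is full contribution: group total = 2.100 × 190 = 399.00.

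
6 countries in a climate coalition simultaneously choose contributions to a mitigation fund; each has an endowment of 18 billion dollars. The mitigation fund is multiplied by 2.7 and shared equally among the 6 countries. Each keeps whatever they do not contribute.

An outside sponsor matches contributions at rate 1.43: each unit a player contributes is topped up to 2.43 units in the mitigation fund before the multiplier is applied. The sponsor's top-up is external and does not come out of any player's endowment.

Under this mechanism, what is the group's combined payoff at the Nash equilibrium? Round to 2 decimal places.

The effective private return per unit is now 2.7 × 2.43 / 6 = 1.0935 > 1, so every player's dominant strategy flips to full contribution.
So the Nash equilibrium is full contribution by all 6; the group earns 2.7 × 2.43 × 108 = 708.59.

708.59 billion dollars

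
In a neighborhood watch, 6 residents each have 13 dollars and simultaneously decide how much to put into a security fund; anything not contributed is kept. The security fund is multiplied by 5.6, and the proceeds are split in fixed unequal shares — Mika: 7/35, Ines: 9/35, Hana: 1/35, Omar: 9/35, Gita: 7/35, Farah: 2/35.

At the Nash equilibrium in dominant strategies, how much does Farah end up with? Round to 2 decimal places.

29.64 dollars

Player j's private return per contributed unit is 5.6 × (j's share). Contributing is weakly dominant for j when that share is at least 1/5.6 = 0.1786, and contributing 0 is dominant otherwise.
The shares above 0.1786 belong to Mika, Ines, Omar and Gita, contributing 13 each; the remaining 2 contribute 0. Total contributed: 52.
Farah keeps 13 and receives 5.6 × 52 × 2/35 = 16.64 from the security fund, for a payoff of 29.64.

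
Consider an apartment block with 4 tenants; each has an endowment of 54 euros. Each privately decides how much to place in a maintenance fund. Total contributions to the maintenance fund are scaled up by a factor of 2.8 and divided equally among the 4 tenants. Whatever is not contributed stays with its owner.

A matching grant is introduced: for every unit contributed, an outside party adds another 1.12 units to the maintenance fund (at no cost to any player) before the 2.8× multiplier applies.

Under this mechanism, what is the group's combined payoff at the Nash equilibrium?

1282.18 euros

The effective private return per unit is now 2.8 × 2.12 / 4 = 1.4840 > 1, so every player's dominant strategy flips to full contribution.
So the Nash equilibrium is full contribution by all 4; the group earns 2.8 × 2.12 × 216 = 1282.18.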